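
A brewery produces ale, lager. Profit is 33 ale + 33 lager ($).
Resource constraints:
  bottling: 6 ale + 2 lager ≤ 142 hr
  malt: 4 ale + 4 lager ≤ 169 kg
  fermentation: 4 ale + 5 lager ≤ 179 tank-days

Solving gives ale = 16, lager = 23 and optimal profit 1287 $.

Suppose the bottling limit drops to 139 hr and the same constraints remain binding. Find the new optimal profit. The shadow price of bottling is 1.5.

Δb = -3, so new z* = 1287 + (1.5)·(-3) = 1287 − 4.5 = 1282.5.

1282.5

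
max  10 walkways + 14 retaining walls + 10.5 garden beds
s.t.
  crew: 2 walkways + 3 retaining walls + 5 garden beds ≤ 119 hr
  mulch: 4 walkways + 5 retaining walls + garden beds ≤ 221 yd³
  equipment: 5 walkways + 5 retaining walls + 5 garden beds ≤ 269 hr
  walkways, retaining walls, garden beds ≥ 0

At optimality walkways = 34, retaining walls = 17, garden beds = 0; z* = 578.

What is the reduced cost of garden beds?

-5.5

Check each constraint at x*: crew 119/119 (tight); mulch 221/221 (tight); equipment 255/269 (slack 14).
Since equipment is not tight, its dual is 0.
Dual feasibility on the basic columns requires 2·y_crew + 4·y_mulch = 10, 3·y_crew + 5·y_mulch = 14.
Solving: y_crew = 3, y_mulch = 1.
Reduced cost of garden beds: c₃ − yᵀa₃ = 10.5 − (3·5 + 1·1) = 10.5 − 16 = -5.5.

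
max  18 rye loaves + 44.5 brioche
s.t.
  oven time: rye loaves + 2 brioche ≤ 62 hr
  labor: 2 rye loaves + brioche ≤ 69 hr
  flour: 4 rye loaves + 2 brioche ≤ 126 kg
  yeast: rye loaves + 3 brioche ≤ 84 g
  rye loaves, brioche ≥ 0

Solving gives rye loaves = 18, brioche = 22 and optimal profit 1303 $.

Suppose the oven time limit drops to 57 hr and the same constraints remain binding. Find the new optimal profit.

1255.5

Check each constraint at x*: oven time 62/62 (tight); labor 58/69 (slack 11); flour 116/126 (slack 10); yeast 84/84 (tight).
Since labor, flour are not tight, their duals are 0.
From A_Bᵀ y = c: 1·y_oven time + 1·y_yeast = 18; 2·y_oven time + 3·y_yeast = 44.5.
→ y_oven time = 9.5 and y_yeast = 8.5.
Δz = y_oven time·Δb = 9.5 × (-5) = -47.5, so new z* = 1303 − 47.5 = 1255.5.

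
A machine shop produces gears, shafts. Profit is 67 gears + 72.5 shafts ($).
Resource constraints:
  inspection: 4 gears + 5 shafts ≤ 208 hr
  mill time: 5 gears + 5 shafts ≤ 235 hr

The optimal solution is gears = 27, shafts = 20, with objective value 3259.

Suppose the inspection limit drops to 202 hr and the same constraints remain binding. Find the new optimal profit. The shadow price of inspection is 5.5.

3226

Δb = -6, so new z* = 3259 + (5.5)·(-6) = 3259 − 33 = 3226.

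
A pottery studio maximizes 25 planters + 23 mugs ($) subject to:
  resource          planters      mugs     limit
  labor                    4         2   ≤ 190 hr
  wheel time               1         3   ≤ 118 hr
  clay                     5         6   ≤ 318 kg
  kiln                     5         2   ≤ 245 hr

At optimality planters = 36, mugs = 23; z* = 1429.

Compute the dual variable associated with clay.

Check each constraint at x*: labor 190/190 (tight); wheel time 105/118 (slack 13); clay 318/318 (tight); kiln 226/245 (slack 19).
Since wheel time, kiln are not tight, their duals are 0.
The binding rows give the dual system: 4·y_labor + 5·y_clay = 25 and 2·y_labor + 6·y_clay = 23.
→ y_labor = 2.5 and y_clay = 3.
Shadow price of clay = 3.

3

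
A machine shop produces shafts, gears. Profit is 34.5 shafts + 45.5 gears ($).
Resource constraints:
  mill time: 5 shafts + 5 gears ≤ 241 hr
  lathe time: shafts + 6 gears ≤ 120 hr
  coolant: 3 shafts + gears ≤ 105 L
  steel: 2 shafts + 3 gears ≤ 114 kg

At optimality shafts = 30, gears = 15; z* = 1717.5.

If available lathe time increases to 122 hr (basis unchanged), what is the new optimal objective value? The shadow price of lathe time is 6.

Δb = 2, so new z* = 1717.5 + (6)·(2) = 1717.5 + 12 = 1729.5.

1729.5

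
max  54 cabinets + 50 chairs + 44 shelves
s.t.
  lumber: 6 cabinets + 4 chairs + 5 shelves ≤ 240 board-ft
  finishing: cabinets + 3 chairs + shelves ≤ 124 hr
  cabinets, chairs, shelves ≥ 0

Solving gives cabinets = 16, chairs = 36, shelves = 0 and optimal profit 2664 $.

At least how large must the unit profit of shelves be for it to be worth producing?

Check each constraint at x*: lumber 240/240 (tight); finishing 124/124 (tight).
Dual feasibility on the basic columns requires 6·y_lumber + 1·y_finishing = 54, 4·y_lumber + 3·y_finishing = 50.
→ y_lumber = 8 and y_finishing = 6.
shelves enters the basis when its profit ≥ yᵀa₃ = 8·5 + 6·1 = 46.

46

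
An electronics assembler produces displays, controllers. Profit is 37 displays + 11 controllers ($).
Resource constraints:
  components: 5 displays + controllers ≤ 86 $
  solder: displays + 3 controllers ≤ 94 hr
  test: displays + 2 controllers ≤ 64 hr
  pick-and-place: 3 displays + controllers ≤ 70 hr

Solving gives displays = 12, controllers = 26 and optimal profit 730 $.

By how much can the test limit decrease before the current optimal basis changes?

Binding constraints: components, test. The basis is B = [[5,1],[1,2]] with det 9.
Per unit decrease in test, x* moves by d = (0.1111, -0.5556).
The basis stays optimal until controllers reaches 0; allowable decrease = 46.8 hr.

46.8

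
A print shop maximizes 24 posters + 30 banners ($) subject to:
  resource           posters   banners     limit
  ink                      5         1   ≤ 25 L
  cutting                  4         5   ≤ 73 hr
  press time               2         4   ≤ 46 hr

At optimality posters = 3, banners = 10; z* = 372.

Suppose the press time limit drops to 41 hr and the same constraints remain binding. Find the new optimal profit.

337

At the optimum: ink uses 25 of 25 (binding); cutting uses 62 of 73 (slack = 11); press time uses 46 of 46 (binding).
Slack constraints have shadow price 0 (complementary slackness).
Dual feasibility on the basic columns requires 5·y_ink + 2·y_press time = 24, 1·y_ink + 4·y_press time = 30.
This yields shadow prices y_ink = 2, y_press time = 7.
Δz = y_press time·Δb = 7 × (-5) = -35, so new z* = 372 − 35 = 337.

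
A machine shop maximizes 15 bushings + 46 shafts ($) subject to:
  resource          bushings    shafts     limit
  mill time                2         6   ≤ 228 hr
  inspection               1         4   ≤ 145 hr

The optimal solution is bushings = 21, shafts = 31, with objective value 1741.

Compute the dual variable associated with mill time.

Check each constraint at x*: mill time 228/228 (tight); inspection 145/145 (tight).
From A_Bᵀ y = c: 2·y_mill time + 1·y_inspection = 15; 6·y_mill time + 4·y_inspection = 46.
→ y_mill time = 7 and y_inspection = 1.
Shadow price of mill time = 7.

7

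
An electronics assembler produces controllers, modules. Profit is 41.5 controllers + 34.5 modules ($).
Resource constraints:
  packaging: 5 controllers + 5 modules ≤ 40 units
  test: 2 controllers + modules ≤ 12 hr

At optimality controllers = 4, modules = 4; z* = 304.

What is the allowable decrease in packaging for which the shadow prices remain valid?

10

Binding constraints: packaging, test. The basis is B = [[5,5],[2,1]] with det -5.
Per unit decrease in packaging, x* moves by d = (0.2, -0.4).
The basis stays optimal until modules reaches 0; allowable decrease = 10 units.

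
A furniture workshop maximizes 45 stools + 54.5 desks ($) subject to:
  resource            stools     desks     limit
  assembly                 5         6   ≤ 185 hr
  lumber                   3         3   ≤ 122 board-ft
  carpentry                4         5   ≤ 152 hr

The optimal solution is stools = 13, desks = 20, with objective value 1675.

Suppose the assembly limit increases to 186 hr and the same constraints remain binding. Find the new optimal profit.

Binding: assembly and carpentry. Non-binding: lumber (23 unused).
Slack constraints have shadow price 0 (complementary slackness).
Dual feasibility on the basic columns requires 5·y_assembly + 4·y_carpentry = 45, 6·y_assembly + 5·y_carpentry = 54.5.
This yields shadow prices y_assembly = 7, y_carpentry = 2.5.
Δz = y_assembly·Δb = 7 × (1) = 7, so new z* = 1675 + 7 = 1682.

1682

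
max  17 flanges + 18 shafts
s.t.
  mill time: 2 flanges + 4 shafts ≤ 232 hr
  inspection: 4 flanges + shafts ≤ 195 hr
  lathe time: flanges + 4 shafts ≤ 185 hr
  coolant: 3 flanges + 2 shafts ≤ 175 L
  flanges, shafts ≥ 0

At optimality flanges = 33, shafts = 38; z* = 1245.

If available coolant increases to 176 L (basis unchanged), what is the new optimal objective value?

1250

At the optimum: mill time uses 218 of 232 (slack = 14); inspection uses 170 of 195 (slack = 25); lathe time uses 185 of 185 (binding); coolant uses 175 of 175 (binding).
By complementary slackness, y = 0 for the non-binding constraints.
The binding rows give the dual system: 1·y_lathe time + 3·y_coolant = 17 and 4·y_lathe time + 2·y_coolant = 18.
Solving: y_lathe time = 2, y_coolant = 5.
Δz = y_coolant·Δb = 5 × (1) = 5, so new z* = 1245 + 5 = 1250.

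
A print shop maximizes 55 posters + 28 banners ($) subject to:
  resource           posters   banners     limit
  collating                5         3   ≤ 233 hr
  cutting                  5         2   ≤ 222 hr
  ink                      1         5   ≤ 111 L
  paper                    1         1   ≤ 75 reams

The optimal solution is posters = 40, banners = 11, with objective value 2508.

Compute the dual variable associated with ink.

0

Binding: collating and cutting. Non-binding: ink (16 unused), paper (24 unused).
Slack constraints have shadow price 0 (complementary slackness).
From A_Bᵀ y = c: 5·y_collating + 5·y_cutting = 55; 3·y_collating + 2·y_cutting = 28.
This yields shadow prices y_collating = 6, y_cutting = 5.
Shadow price of ink = 0.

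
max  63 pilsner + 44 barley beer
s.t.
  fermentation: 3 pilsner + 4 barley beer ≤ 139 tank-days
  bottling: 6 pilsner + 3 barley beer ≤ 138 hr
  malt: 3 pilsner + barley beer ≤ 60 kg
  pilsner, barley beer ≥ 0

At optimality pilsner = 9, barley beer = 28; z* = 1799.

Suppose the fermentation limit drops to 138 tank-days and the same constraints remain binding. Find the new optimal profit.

Check each constraint at x*: fermentation 139/139 (tight); bottling 138/138 (tight); malt 55/60 (slack 5).
Since malt is not tight, its dual is 0.
From A_Bᵀ y = c: 3·y_fermentation + 6·y_bottling = 63; 4·y_fermentation + 3·y_bottling = 44.
This yields shadow prices y_fermentation = 5, y_bottling = 8.
Δz = y_fermentation·Δb = 5 × (-1) = -5, so new z* = 1799 − 5 = 1794.

1794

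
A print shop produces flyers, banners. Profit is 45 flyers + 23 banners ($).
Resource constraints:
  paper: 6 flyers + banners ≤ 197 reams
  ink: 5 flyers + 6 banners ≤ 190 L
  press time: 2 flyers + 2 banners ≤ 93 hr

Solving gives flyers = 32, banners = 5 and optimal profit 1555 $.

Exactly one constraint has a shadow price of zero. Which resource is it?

press time

paper: 197/197 (binding)
ink: 190/190 (binding)
press time: 74/93 (slack 19)
By complementary slackness, a constraint with positive slack has shadow price 0 → press time.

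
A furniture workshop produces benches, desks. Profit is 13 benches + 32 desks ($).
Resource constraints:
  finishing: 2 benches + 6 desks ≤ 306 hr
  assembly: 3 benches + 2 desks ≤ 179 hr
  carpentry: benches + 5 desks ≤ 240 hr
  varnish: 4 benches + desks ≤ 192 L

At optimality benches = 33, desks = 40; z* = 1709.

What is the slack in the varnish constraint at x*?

20

varnish used = 4·33 + 1·40 = 172; slack = 192 − 172 = 20.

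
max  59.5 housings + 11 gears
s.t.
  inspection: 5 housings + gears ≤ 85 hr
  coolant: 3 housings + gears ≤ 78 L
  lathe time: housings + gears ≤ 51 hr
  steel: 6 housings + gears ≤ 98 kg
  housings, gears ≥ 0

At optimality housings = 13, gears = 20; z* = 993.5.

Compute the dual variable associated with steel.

4.5

Binding: inspection and steel. Non-binding: coolant (19 unused), lathe time (18 unused).
By complementary slackness, y = 0 for the non-binding constraints.
From A_Bᵀ y = c: 5·y_inspection + 6·y_steel = 59.5; 1·y_inspection + 1·y_steel = 11.
This yields shadow prices y_inspection = 6.5, y_steel = 4.5.
Shadow price of steel = 4.5.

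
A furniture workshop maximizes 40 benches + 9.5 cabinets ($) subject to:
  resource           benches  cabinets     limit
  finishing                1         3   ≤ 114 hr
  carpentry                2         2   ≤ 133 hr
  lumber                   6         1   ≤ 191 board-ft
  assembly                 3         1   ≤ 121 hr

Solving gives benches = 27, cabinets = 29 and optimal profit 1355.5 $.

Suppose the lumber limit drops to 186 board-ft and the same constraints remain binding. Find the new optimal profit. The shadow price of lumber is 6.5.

1323

Δb = -5, so new z* = 1355.5 + (6.5)·(-5) = 1355.5 − 32.5 = 1323.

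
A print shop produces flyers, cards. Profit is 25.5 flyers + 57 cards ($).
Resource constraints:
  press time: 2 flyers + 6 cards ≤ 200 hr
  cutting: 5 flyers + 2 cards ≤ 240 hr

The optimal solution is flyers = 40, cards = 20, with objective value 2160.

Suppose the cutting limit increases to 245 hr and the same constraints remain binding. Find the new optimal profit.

2167.5

At the optimum: press time uses 200 of 200 (binding); cutting uses 240 of 240 (binding).
Dual feasibility on the basic columns requires 2·y_press time + 5·y_cutting = 25.5, 6·y_press time + 2·y_cutting = 57.
This yields shadow prices y_press time = 9, y_cutting = 1.5.
Δz = y_cutting·Δb = 1.5 × (5) = 7.5, so new z* = 2160 + 7.5 = 2167.5.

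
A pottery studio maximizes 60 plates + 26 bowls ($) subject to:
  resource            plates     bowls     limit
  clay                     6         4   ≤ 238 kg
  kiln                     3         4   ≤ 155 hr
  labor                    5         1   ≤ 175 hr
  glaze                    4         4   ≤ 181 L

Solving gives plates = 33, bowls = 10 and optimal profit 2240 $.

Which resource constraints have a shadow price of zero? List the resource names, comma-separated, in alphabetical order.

glaze, kiln

clay: 238/238 (binding)
kiln: 139/155 (slack 16)
labor: 175/175 (binding)
glaze: 172/181 (slack 9)
By complementary slackness, a constraint with positive slack has shadow price 0 → glaze, kiln.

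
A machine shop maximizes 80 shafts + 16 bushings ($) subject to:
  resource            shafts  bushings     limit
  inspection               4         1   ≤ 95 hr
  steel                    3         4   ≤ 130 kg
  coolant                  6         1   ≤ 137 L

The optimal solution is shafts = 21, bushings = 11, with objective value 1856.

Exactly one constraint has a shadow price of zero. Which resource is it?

steel

inspection: 95/95 (binding)
steel: 107/130 (slack 23)
coolant: 137/137 (binding)
By complementary slackness, a constraint with positive slack has shadow price 0 → steel.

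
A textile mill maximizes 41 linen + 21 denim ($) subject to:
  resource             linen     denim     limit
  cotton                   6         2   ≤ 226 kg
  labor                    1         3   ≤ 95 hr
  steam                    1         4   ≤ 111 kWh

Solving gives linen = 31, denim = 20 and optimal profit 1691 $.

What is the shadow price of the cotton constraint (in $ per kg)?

6.5

Binding: cotton and steam. Non-binding: labor (4 unused).
Slack constraints have shadow price 0 (complementary slackness).
Dual feasibility on the basic columns requires 6·y_cotton + 1·y_steam = 41, 2·y_cotton + 4·y_steam = 21.
→ y_cotton = 6.5 and y_steam = 2.
Shadow price of cotton = 6.5.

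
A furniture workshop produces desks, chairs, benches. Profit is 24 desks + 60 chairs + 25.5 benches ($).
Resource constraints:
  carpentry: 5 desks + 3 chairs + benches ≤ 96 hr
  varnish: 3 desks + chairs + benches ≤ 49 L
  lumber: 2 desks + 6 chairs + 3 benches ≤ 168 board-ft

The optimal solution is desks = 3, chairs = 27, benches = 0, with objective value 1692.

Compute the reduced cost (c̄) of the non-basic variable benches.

Binding: carpentry and lumber. Non-binding: varnish (13 unused).
By complementary slackness, y = 0 for the non-binding constraint.
Dual feasibility on the basic columns requires 5·y_carpentry + 2·y_lumber = 24, 3·y_carpentry + 6·y_lumber = 60.
Solving: y_carpentry = 1, y_lumber = 9.5.
Reduced cost of benches: c₃ − yᵀa₃ = 25.5 − (1·1 + 9.5·3) = 25.5 − 29.5 = -4.

-4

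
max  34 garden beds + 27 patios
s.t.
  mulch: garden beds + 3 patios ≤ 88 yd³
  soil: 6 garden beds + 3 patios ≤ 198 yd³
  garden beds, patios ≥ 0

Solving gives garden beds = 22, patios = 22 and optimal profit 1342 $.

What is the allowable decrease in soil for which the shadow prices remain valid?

Binding constraints: mulch, soil. The basis is B = [[1,3],[6,3]] with det -15.
Per unit decrease in soil, x* moves by d = (-0.2, 0.0667).
The basis stays optimal until garden beds reaches 0; allowable decrease = 110 yd³.

110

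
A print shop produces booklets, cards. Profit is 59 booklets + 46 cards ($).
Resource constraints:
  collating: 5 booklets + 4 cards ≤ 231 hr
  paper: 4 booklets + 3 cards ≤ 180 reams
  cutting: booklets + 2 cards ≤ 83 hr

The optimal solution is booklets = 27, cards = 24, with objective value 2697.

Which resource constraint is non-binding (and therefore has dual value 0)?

collating: 231/231 (binding)
paper: 180/180 (binding)
cutting: 75/83 (slack 8)
By complementary slackness, a constraint with positive slack has shadow price 0 → cutting.

cutting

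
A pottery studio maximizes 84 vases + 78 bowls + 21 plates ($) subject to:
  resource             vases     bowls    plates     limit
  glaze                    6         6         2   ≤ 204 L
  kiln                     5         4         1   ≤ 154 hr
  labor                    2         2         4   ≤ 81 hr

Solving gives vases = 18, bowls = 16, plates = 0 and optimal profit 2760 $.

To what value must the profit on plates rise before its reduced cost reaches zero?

24

Binding: glaze and kiln. Non-binding: labor (13 unused).
Since labor is not tight, its dual is 0.
Dual feasibility on the basic columns requires 6·y_glaze + 5·y_kiln = 84, 6·y_glaze + 4·y_kiln = 78.
→ y_glaze = 9 and y_kiln = 6.
plates enters the basis when its profit ≥ yᵀa₃ = 9·2 + 6·1 = 24.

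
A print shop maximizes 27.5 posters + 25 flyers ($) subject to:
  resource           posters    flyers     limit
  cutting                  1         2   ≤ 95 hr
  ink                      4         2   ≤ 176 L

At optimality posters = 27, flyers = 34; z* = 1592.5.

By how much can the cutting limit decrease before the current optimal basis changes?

51

Binding constraints: cutting, ink. The basis is B = [[1,2],[4,2]] with det -6.
Per unit decrease in cutting, x* moves by d = (0.3333, -0.6667).
The basis stays optimal until flyers reaches 0; allowable decrease = 51 hr.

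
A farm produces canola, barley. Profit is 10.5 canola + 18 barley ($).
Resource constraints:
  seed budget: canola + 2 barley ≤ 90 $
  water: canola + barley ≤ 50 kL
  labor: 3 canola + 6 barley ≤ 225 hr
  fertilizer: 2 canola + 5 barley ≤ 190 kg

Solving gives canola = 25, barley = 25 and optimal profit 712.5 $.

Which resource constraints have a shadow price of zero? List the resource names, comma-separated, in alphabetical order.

seed budget: 75/90 (slack 15)
water: 50/50 (binding)
labor: 225/225 (binding)
fertilizer: 175/190 (slack 15)
By complementary slackness, a constraint with positive slack has shadow price 0 → fertilizer, seed budget.

fertilizer, seed budget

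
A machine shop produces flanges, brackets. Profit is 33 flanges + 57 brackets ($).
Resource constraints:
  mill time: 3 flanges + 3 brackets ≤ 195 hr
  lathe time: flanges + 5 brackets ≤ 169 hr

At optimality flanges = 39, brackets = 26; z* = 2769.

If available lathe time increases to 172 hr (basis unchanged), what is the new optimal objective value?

Check each constraint at x*: mill time 195/195 (tight); lathe time 169/169 (tight).
Dual feasibility on the basic columns requires 3·y_mill time + 1·y_lathe time = 33, 3·y_mill time + 5·y_lathe time = 57.
→ y_mill time = 9 and y_lathe time = 6.
Δz = y_lathe time·Δb = 6 × (3) = 18, so new z* = 2769 + 18 = 2787.

2787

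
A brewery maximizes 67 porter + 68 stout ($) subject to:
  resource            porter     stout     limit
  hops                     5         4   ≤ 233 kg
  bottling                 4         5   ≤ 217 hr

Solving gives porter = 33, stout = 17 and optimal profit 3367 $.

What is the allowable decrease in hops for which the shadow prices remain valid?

59.4

Binding constraints: hops, bottling. The basis is B = [[5,4],[4,5]] with det 9.
Per unit decrease in hops, x* moves by d = (-0.5556, 0.4444).
The basis stays optimal until porter reaches 0; allowable decrease = 59.4 kg.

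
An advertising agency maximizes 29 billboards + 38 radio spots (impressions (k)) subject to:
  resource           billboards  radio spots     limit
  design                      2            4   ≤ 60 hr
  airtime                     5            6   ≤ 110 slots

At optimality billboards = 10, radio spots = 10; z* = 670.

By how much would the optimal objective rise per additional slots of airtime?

At the optimum: design uses 60 of 60 (binding); airtime uses 110 of 110 (binding).
Dual feasibility on the basic columns requires 2·y_design + 5·y_airtime = 29, 4·y_design + 6·y_airtime = 38.
This yields shadow prices y_design = 2, y_airtime = 5.
Shadow price of airtime = 5.

5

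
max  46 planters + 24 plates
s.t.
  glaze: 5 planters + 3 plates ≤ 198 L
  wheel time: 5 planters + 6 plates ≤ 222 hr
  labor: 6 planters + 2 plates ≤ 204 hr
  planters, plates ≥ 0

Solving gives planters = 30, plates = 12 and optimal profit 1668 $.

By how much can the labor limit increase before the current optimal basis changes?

Binding constraints: wheel time, labor. The basis is B = [[5,6],[6,2]] with det -26.
Per unit increase in labor, x* moves by d = (0.2308, -0.1923).
The basis stays optimal until glaze becomes binding; allowable increase = 20.8 hr.

20.8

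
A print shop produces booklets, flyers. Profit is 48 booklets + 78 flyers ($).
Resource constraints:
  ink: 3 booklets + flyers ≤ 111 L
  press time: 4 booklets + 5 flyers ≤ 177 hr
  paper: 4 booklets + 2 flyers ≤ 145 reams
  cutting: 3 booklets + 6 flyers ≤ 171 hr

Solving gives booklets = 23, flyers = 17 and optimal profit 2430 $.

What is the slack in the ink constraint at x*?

25

ink used = 3·23 + 1·17 = 86; slack = 111 − 86 = 25.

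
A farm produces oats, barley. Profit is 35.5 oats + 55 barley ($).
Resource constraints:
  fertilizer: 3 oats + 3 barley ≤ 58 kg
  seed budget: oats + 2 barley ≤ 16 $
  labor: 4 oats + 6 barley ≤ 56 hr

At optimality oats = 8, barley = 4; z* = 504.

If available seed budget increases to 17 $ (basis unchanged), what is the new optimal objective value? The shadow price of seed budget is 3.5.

Δb = 1, so new z* = 504 + (3.5)·(1) = 504 + 3.5 = 507.5.

507.5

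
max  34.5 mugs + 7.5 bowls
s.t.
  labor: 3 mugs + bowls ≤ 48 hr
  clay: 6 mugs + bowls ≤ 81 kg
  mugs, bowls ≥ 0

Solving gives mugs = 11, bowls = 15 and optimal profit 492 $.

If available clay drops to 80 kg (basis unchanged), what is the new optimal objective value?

At the optimum: labor uses 48 of 48 (binding); clay uses 81 of 81 (binding).
From A_Bᵀ y = c: 3·y_labor + 6·y_clay = 34.5; 1·y_labor + 1·y_clay = 7.5.
This yields shadow prices y_labor = 3.5, y_clay = 4.
Δz = y_clay·Δb = 4 × (-1) = -4, so new z* = 492 − 4 = 488.

488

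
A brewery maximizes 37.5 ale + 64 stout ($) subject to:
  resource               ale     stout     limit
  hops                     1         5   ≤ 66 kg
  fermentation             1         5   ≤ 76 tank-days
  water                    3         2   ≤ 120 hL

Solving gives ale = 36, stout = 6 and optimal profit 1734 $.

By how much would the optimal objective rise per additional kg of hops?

At the optimum: hops uses 66 of 66 (binding); fermentation uses 66 of 76 (slack = 10); water uses 120 of 120 (binding).
Since fermentation is not tight, its dual is 0.
From A_Bᵀ y = c: 1·y_hops + 3·y_water = 37.5; 5·y_hops + 2·y_water = 64.
Solving: y_hops = 9, y_water = 9.5.
Shadow price of hops = 9.

9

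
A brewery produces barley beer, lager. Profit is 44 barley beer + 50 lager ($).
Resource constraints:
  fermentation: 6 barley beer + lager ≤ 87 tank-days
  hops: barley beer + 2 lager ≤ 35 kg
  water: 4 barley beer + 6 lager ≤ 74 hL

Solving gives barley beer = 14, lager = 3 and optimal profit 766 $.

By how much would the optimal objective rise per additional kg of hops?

0

Binding: fermentation and water. Non-binding: hops (15 unused).
Since hops is not tight, its dual is 0.
Dual feasibility on the basic columns requires 6·y_fermentation + 4·y_water = 44, 1·y_fermentation + 6·y_water = 50.
This yields shadow prices y_fermentation = 2, y_water = 8.
Shadow price of hops = 0.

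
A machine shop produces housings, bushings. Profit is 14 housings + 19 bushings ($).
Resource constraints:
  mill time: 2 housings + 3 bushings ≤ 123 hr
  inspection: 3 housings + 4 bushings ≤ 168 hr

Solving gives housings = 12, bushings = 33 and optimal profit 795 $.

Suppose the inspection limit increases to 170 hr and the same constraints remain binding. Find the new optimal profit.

803

Check each constraint at x*: mill time 123/123 (tight); inspection 168/168 (tight).
Dual feasibility on the basic columns requires 2·y_mill time + 3·y_inspection = 14, 3·y_mill time + 4·y_inspection = 19.
This yields shadow prices y_mill time = 1, y_inspection = 4.
Δz = y_inspection·Δb = 4 × (2) = 8, so new z* = 795 + 8 = 803.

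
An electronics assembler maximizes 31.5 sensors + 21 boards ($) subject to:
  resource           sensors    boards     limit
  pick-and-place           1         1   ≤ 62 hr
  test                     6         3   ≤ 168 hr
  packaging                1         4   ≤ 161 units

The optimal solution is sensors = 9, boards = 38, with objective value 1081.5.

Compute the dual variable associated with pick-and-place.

At the optimum: pick-and-place uses 47 of 62 (slack = 15); test uses 168 of 168 (binding); packaging uses 161 of 161 (binding).
By complementary slackness, y = 0 for the non-binding constraint.
The binding rows give the dual system: 6·y_test + 1·y_packaging = 31.5 and 3·y_test + 4·y_packaging = 21.
→ y_test = 5 and y_packaging = 1.5.
Shadow price of pick-and-place = 0.

0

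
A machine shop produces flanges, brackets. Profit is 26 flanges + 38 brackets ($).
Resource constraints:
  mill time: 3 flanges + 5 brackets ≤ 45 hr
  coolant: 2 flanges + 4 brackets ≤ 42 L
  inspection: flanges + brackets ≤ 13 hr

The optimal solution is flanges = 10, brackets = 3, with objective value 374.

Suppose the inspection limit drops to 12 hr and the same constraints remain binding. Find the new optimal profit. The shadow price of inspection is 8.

Δb = -1, so new z* = 374 + (8)·(-1) = 374 − 8 = 366.

366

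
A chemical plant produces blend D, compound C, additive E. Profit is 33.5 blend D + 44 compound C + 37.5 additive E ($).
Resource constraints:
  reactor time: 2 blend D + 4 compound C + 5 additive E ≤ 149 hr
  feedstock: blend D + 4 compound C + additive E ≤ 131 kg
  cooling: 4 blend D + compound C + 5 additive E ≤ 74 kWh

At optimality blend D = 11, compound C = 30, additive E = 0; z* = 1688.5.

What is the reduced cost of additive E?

-2

At the optimum: reactor time uses 142 of 149 (slack = 7); feedstock uses 131 of 131 (binding); cooling uses 74 of 74 (binding).
Since reactor time is not tight, its dual is 0.
From A_Bᵀ y = c: 1·y_feedstock + 4·y_cooling = 33.5; 4·y_feedstock + 1·y_cooling = 44.
This yields shadow prices y_feedstock = 9.5, y_cooling = 6.
Reduced cost of additive E: c₃ − yᵀa₃ = 37.5 − (9.5·1 + 6·5) = 37.5 − 39.5 = -2.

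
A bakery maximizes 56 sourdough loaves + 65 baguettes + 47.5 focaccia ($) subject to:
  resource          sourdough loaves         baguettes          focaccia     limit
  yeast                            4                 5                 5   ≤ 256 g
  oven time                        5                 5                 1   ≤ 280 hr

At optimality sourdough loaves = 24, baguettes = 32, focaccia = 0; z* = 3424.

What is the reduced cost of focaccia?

-1.5

Both yeast and oven time are binding at x*.
From A_Bᵀ y = c: 4·y_yeast + 5·y_oven time = 56; 5·y_yeast + 5·y_oven time = 65.
This yields shadow prices y_yeast = 9, y_oven time = 4.
Reduced cost of focaccia: c₃ − yᵀa₃ = 47.5 − (9·5 + 4·1) = 47.5 − 49 = -1.5.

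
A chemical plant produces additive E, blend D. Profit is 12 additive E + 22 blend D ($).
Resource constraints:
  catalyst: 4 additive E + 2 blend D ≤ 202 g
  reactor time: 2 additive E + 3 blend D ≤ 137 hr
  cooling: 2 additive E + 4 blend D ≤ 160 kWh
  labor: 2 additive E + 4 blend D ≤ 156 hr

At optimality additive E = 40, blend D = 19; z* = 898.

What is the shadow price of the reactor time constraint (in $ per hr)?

At the optimum: catalyst uses 198 of 202 (slack = 4); reactor time uses 137 of 137 (binding); cooling uses 156 of 160 (slack = 4); labor uses 156 of 156 (binding).
Since catalyst, cooling are not tight, their duals are 0.
From A_Bᵀ y = c: 2·y_reactor time + 2·y_labor = 12; 3·y_reactor time + 4·y_labor = 22.
This yields shadow prices y_reactor time = 2, y_labor = 4.
Shadow price of reactor time = 2.

2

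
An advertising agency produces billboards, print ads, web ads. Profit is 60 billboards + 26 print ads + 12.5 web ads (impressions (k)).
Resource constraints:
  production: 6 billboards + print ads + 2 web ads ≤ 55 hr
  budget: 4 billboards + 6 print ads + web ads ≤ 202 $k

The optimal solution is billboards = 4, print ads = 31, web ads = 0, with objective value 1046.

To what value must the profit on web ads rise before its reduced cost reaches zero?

19

At the optimum: production uses 55 of 55 (binding); budget uses 202 of 202 (binding).
Dual feasibility on the basic columns requires 6·y_production + 4·y_budget = 60, 1·y_production + 6·y_budget = 26.
Solving: y_production = 8, y_budget = 3.
web ads enters the basis when its profit ≥ yᵀa₃ = 8·2 + 3·1 = 19.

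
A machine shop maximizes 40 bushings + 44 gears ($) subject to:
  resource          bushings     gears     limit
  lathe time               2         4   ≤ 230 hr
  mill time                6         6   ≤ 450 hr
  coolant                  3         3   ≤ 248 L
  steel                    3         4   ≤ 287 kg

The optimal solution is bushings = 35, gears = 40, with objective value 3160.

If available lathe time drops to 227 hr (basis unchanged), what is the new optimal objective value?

3154

Check each constraint at x*: lathe time 230/230 (tight); mill time 450/450 (tight); coolant 225/248 (slack 23); steel 265/287 (slack 22).
By complementary slackness, y = 0 for the non-binding constraints.
Dual feasibility on the basic columns requires 2·y_lathe time + 6·y_mill time = 40, 4·y_lathe time + 6·y_mill time = 44.
Solving: y_lathe time = 2, y_mill time = 6.
Δz = y_lathe time·Δb = 2 × (-3) = -6, so new z* = 3160 − 6 = 3154.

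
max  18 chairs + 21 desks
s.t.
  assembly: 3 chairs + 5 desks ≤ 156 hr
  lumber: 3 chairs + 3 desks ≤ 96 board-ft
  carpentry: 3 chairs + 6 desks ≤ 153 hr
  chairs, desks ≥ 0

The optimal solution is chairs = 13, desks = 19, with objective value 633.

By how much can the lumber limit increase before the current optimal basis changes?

57

Binding constraints: lumber, carpentry. The basis is B = [[3,3],[3,6]] with det 9.
Per unit increase in lumber, x* moves by d = (0.6667, -0.3333).
The basis stays optimal until desks reaches 0; allowable increase = 57 board-ft.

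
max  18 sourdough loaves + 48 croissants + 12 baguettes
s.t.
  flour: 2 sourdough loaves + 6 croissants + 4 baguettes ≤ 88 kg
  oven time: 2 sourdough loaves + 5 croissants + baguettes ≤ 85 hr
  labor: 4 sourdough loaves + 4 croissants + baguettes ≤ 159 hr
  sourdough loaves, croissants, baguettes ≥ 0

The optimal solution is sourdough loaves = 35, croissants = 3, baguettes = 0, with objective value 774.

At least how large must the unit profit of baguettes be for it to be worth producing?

Check each constraint at x*: flour 88/88 (tight); oven time 85/85 (tight); labor 152/159 (slack 7).
By complementary slackness, y = 0 for the non-binding constraint.
The binding rows give the dual system: 2·y_flour + 2·y_oven time = 18 and 6·y_flour + 5·y_oven time = 48.
→ y_flour = 3 and y_oven time = 6.
baguettes enters the basis when its profit ≥ yᵀa₃ = 3·4 + 6·1 = 18.

18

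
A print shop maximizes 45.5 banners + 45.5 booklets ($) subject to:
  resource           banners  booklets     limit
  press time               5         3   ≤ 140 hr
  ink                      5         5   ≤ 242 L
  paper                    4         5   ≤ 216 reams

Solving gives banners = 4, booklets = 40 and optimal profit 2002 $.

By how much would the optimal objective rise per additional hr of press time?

At the optimum: press time uses 140 of 140 (binding); ink uses 220 of 242 (slack = 22); paper uses 216 of 216 (binding).
Since ink is not tight, its dual is 0.
From A_Bᵀ y = c: 5·y_press time + 4·y_paper = 45.5; 3·y_press time + 5·y_paper = 45.5.
Solving: y_press time = 3.5, y_paper = 7.
Shadow price of press time = 3.5.

3.5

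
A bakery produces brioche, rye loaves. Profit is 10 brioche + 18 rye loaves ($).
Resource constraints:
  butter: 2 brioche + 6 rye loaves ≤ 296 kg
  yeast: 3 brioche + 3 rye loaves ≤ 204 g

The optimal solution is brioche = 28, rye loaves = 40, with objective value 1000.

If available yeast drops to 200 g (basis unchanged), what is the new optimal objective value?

At the optimum: butter uses 296 of 296 (binding); yeast uses 204 of 204 (binding).
From A_Bᵀ y = c: 2·y_butter + 3·y_yeast = 10; 6·y_butter + 3·y_yeast = 18.
Solving: y_butter = 2, y_yeast = 2.
Δz = y_yeast·Δb = 2 × (-4) = -8, so new z* = 1000 − 8 = 992.

992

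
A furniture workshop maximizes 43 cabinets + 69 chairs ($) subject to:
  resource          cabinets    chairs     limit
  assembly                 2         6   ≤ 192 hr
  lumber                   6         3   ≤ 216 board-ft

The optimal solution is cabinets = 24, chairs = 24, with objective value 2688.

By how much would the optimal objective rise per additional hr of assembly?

9.5

Both assembly and lumber are binding at x*.
From A_Bᵀ y = c: 2·y_assembly + 6·y_lumber = 43; 6·y_assembly + 3·y_lumber = 69.
This yields shadow prices y_assembly = 9.5, y_lumber = 4.
Shadow price of assembly = 9.5.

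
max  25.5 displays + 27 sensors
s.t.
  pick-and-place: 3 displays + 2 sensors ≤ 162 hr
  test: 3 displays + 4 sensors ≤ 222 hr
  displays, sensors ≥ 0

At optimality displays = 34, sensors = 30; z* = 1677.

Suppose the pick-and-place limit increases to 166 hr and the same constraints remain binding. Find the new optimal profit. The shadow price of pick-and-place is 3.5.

1691

Δb = 4, so new z* = 1677 + (3.5)·(4) = 1677 + 14 = 1691.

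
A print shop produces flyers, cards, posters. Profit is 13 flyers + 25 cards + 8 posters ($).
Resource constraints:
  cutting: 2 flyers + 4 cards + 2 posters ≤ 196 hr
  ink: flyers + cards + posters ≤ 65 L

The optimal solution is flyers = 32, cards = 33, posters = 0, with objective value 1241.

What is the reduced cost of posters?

-5

Check each constraint at x*: cutting 196/196 (tight); ink 65/65 (tight).
From A_Bᵀ y = c: 2·y_cutting + 1·y_ink = 13; 4·y_cutting + 1·y_ink = 25.
→ y_cutting = 6 and y_ink = 1.
Reduced cost of posters: c₃ − yᵀa₃ = 8 − (6·2 + 1·1) = 8 − 13 = -5.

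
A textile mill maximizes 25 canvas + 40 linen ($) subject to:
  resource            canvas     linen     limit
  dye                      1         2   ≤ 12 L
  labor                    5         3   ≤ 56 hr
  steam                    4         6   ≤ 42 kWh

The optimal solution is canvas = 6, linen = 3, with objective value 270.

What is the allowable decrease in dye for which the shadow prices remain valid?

Binding constraints: dye, steam. The basis is B = [[1,2],[4,6]] with det -2.
Per unit decrease in dye, x* moves by d = (3, -2).
The basis stays optimal until linen reaches 0; allowable decrease = 1.5 L.

1.5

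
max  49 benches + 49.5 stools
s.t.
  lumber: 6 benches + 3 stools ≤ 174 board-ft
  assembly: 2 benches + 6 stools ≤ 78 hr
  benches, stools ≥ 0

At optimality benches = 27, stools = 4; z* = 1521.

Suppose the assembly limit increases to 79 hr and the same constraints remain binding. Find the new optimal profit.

At the optimum: lumber uses 174 of 174 (binding); assembly uses 78 of 78 (binding).
Dual feasibility on the basic columns requires 6·y_lumber + 2·y_assembly = 49, 3·y_lumber + 6·y_assembly = 49.5.
Solving: y_lumber = 6.5, y_assembly = 5.
Δz = y_assembly·Δb = 5 × (1) = 5, so new z* = 1521 + 5 = 1526.

1526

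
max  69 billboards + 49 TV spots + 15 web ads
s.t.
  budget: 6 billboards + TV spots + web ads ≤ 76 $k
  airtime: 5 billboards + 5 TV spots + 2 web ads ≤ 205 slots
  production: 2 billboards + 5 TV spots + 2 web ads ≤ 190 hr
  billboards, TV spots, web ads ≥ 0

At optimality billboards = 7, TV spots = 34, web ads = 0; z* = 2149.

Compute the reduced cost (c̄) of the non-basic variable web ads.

-7

Binding: budget and airtime. Non-binding: production (6 unused).
Since production is not tight, its dual is 0.
The binding rows give the dual system: 6·y_budget + 5·y_airtime = 69 and 1·y_budget + 5·y_airtime = 49.
Solving: y_budget = 4, y_airtime = 9.
Reduced cost of web ads: c₃ − yᵀa₃ = 15 − (4·1 + 9·2) = 15 − 22 = -7.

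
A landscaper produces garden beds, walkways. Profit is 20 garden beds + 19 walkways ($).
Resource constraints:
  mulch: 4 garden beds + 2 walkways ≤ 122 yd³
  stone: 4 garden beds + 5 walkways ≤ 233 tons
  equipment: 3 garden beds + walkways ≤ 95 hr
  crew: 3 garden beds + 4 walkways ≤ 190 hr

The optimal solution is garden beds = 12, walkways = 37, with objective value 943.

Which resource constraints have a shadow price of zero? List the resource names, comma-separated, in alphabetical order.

crew, equipment

mulch: 122/122 (binding)
stone: 233/233 (binding)
equipment: 73/95 (slack 22)
crew: 184/190 (slack 6)
By complementary slackness, a constraint with positive slack has shadow price 0 → crew, equipment.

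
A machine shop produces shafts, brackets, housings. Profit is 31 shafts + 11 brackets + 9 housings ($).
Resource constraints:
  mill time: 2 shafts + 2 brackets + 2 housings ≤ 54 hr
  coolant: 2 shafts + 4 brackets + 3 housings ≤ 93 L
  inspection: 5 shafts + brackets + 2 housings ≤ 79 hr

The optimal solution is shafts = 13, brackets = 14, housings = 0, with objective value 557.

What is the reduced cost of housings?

-7

Check each constraint at x*: mill time 54/54 (tight); coolant 82/93 (slack 11); inspection 79/79 (tight).
Slack constraints have shadow price 0 (complementary slackness).
Dual feasibility on the basic columns requires 2·y_mill time + 5·y_inspection = 31, 2·y_mill time + 1·y_inspection = 11.
This yields shadow prices y_mill time = 3, y_inspection = 5.
Reduced cost of housings: c₃ − yᵀa₃ = 9 − (3·2 + 5·2) = 9 − 16 = -7.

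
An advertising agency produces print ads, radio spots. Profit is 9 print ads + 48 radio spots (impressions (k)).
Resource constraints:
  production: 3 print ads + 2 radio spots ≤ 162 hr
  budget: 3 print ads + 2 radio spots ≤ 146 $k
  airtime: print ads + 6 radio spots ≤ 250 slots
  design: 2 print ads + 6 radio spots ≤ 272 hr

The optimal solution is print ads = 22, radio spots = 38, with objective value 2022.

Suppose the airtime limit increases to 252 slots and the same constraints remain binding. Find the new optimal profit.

Binding: airtime and design. Non-binding: production (20 unused), budget (4 unused).
By complementary slackness, y = 0 for the non-binding constraints.
The binding rows give the dual system: 1·y_airtime + 2·y_design = 9 and 6·y_airtime + 6·y_design = 48.
Solving: y_airtime = 7, y_design = 1.
Δz = y_airtime·Δb = 7 × (2) = 14, so new z* = 2022 + 14 = 2036.

2036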